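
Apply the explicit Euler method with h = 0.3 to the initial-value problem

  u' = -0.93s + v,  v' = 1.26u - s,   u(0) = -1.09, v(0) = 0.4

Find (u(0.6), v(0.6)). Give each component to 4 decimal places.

-1.0573, -0.4687

Euler on (u,v): u_{n+1} = u_n + h·u', v_{n+1} = v_n + h·v'.
0.000000: (-1.090000, 0.400000); f=(0.400000, -1.373400) → (-0.970000, -0.012020)
0.300000: (-0.970000, -0.012020); f=(-0.291020, -1.522200) → (-1.057306, -0.468680)
(u(0.6), v(0.6)) ≈ (-1.0573, -0.4687)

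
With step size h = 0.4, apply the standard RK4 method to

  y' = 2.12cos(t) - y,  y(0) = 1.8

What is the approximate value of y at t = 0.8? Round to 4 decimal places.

RK4: k1 = f(t_n, y_n); k2 = f(t_n + h/2, y_n + (h/2)·k1); k3 = f(t_n + h/2, y_n + (h/2)·k2); k4 = f(t_n + h, y_n + h·k3); y_{n+1} = y_n + (h/6)·(k1 + 2k2 + 2k3 + k4).
t=0.000000, y=1.800000:
  k1 = f(0.000000, 1.800000) = 0.320000
  k2 = f(0.200000, 1.864000) = 0.213741
  k3 = f(0.200000, 1.842748) = 0.234993
  k4 = f(0.400000, 1.893997) = 0.058652
  y ← 1.800000 + (0.4/6)·(k1 + 2k2 + 2k3 + k4) = 1.885075
t=0.400000, y=1.885075:
  k1 = f(0.400000, 1.885075) = 0.067575
  k2 = f(0.600000, 1.898590) = -0.148878
  k3 = f(0.600000, 1.855299) = -0.105588
  k4 = f(0.800000, 1.842840) = -0.365821
  y ← 1.885075 + (0.4/6)·(k1 + 2k2 + 2k3 + k4) = 1.831263
y(0.8) ≈ 1.8313

1.8313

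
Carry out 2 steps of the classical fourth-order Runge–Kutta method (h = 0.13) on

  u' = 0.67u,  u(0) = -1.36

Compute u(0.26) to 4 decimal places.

RK4: k1 = f(x_n, u_n); k2 = f(x_n + h/2, u_n + (h/2)·k1); k3 = f(x_n + h/2, u_n + (h/2)·k2); k4 = f(x_n + h, u_n + h·k3); u_{n+1} = u_n + (h/6)·(k1 + 2k2 + 2k3 + k4).
x=0.000000, u=-1.360000:
  k1 = f(0.000000, -1.360000) = -0.911200
  k2 = f(0.065000, -1.419228) = -0.950883
  k3 = f(0.065000, -1.421807) = -0.952611
  k4 = f(0.130000, -1.483839) = -0.994172
  u ← -1.360000 + (0.13/6)·(k1 + 2k2 + 2k3 + k4) = -1.483768
x=0.130000, u=-1.483768:
  k1 = f(0.130000, -1.483768) = -0.994124
  k2 = f(0.195000, -1.548386) = -1.037419
  k3 = f(0.195000, -1.551200) = -1.039304
  k4 = f(0.260000, -1.618877) = -1.084648
  u ← -1.483768 + (0.13/6)·(k1 + 2k2 + 2k3 + k4) = -1.618799
u(0.26) ≈ -1.6188

-1.6188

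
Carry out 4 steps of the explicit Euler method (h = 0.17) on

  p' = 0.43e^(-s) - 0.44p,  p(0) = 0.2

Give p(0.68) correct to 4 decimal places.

0.3493

Euler: p_{n+1} = p_n + h·f(s_n, p_n).
s=0.000000, p=0.200000: f=0.342000 → p ← 0.200000 + 0.17·0.342000 = 0.258140
s=0.170000, p=0.258140: f=0.249194 → p ← 0.258140 + 0.17·0.249194 = 0.300503
s=0.340000, p=0.300503: f=0.173840 → p ← 0.300503 + 0.17·0.173840 = 0.330056
s=0.510000, p=0.330056: f=0.112989 → p ← 0.330056 + 0.17·0.112989 = 0.349264
p(0.68) ≈ 0.3493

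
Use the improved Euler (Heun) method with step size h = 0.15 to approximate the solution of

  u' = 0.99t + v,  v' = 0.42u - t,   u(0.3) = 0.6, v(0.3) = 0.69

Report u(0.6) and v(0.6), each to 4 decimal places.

Heun on (u,v): k1 = f(t_n, state_n); k2 = f(t_n + h, state_n + h·k1); state_{n+1} = state_n + (h/2)·(k1 + k2).
0.300000: (0.600000, 0.690000)
  k1 = (0.987000, -0.048000)
  predictor → (0.748050, 0.682800)
  k2 = (1.128300, -0.135819)
  → (0.758647, 0.676214)
0.450000: (0.758647, 0.676214)
  k1 = (1.121714, -0.131368)
  predictor → (0.926905, 0.656508)
  k2 = (1.250508, -0.210700)
  → (0.936564, 0.650558)
(u(0.6), v(0.6)) ≈ (0.9366, 0.6506)

0.9366, 0.6506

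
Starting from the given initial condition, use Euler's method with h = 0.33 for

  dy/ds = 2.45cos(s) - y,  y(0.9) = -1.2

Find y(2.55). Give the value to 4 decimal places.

-0.6343

Euler: y_{n+1} = y_n + h·f(s_n, y_n).
s=0.900000, y=-1.200000: f=2.722944 → y ← -1.200000 + 0.33·2.722944 = -0.301428
s=1.230000, y=-0.301428: f=1.120311 → y ← -0.301428 + 0.33·1.120311 = 0.068274
s=1.560000, y=0.068274: f=-0.041824 → y ← 0.068274 + 0.33·(-0.041824) = 0.054472
s=1.890000, y=0.054472: f=-0.823308 → y ← 0.054472 + 0.33·(-0.823308) = -0.217219
s=2.220000, y=-0.217219: f=-1.263934 → y ← -0.217219 + 0.33·(-1.263934) = -0.634317
y(2.55) ≈ -0.6343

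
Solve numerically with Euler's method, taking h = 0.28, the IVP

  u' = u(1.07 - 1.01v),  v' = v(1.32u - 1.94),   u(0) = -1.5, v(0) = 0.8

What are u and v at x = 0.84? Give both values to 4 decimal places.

-2.7590, -0.0036

Euler on (u,v): u_{n+1} = u_n + h·u', v_{n+1} = v_n + h·v'.
0.000000: (-1.500000, 0.800000); f=(-0.393000, -3.136000) → (-1.610040, -0.078080)
0.280000: (-1.610040, -0.078080); f=(-1.849712, 0.317415) → (-2.127959, 0.010796)
0.560000: (-2.127959, 0.010796); f=(-2.253713, -0.051270) → (-2.758999, -0.003559)
(u(0.84), v(0.84)) ≈ (-2.7590, -0.0036)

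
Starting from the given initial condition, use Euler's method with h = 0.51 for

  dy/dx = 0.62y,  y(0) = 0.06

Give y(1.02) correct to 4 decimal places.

Euler: y_{n+1} = y_n + h·f(x_n, y_n).
x=0.000000, y=0.060000: f=0.037200 → y ← 0.060000 + 0.51·0.037200 = 0.078972
x=0.510000, y=0.078972: f=0.048963 → y ← 0.078972 + 0.51·0.048963 = 0.103943
y(1.02) ≈ 0.1039

0.1039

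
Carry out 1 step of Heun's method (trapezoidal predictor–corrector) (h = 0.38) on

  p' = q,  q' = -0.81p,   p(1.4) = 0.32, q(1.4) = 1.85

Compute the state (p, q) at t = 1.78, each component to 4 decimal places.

Heun on (p,q): k1 = f(t_n, state_n); k2 = f(t_n + h, state_n + h·k1); state_{n+1} = state_n + (h/2)·(k1 + k2).
1.400000: (0.320000, 1.850000)
  k1 = (1.850000, -0.259200)
  predictor → (1.023000, 1.751504)
  k2 = (1.751504, -0.828630)
  → (1.004286, 1.643312)
(p(1.78), q(1.78)) ≈ (1.0043, 1.6433)

1.0043, 1.6433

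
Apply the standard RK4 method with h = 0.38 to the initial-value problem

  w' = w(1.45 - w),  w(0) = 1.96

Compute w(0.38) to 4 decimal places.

1.7064

RK4: k1 = f(t_n, w_n); k2 = f(t_n + h/2, w_n + (h/2)·k1); k3 = f(t_n + h/2, w_n + (h/2)·k2); k4 = f(t_n + h, w_n + h·k3); w_{n+1} = w_n + (h/6)·(k1 + 2k2 + 2k3 + k4).
t=0.000000, w=1.960000:
  k1 = f(0.000000, 1.960000) = -0.999600
  k2 = f(0.190000, 1.770076) = -0.566559
  k3 = f(0.190000, 1.852354) = -0.745302
  k4 = f(0.380000, 1.676785) = -0.380270
  w ← 1.960000 + (0.38/6)·(k1 + 2k2 + 2k3 + k4) = 1.706439
w(0.38) ≈ 1.7064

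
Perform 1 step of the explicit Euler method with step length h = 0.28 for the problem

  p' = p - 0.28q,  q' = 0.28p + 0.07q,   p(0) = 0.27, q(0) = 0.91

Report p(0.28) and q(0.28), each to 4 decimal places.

0.2743, 0.9490

Euler on (p,q): p_{n+1} = p_n + h·p', q_{n+1} = q_n + h·q'.
0.000000: (0.270000, 0.910000); f=(0.015200, 0.139300) → (0.274256, 0.949004)
(p(0.28), q(0.28)) ≈ (0.2743, 0.9490)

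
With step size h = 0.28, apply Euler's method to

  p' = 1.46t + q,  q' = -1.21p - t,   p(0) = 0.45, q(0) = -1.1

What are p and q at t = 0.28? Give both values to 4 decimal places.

Euler on (p,q): p_{n+1} = p_n + h·p', q_{n+1} = q_n + h·q'.
0.000000: (0.450000, -1.100000); f=(-1.100000, -0.544500) → (0.142000, -1.252460)
(p(0.28), q(0.28)) ≈ (0.1420, -1.2525)

0.1420, -1.2525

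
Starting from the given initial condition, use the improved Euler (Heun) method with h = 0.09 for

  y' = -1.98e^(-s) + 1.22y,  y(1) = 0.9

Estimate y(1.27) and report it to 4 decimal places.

Heun: k1 = f(s_n, y_n); k2 = f(s_n + h, y_n + h·k1); y_{n+1} = y_n + (h/2)·(k1 + k2).
s=1.000000, y=0.900000:
  k1 = f(1.000000, 0.900000) = 0.369599
  k2 = f(1.090000, 0.933264) = 0.472873
  y ← 0.900000 + (0.09/2)·(0.369599 + 0.472873) = 0.937911
s=1.090000, y=0.937911:
  k1 = f(1.090000, 0.937911) = 0.478543
  k2 = f(1.180000, 0.980980) = 0.588384
  y ← 0.937911 + (0.09/2)·(0.478543 + 0.588384) = 0.985923
s=1.180000, y=0.985923:
  k1 = f(1.180000, 0.985923) = 0.594414
  k2 = f(1.270000, 1.039420) = 0.712046
  y ← 0.985923 + (0.09/2)·(0.594414 + 0.712046) = 1.044714
y(1.27) ≈ 1.0447

1.0447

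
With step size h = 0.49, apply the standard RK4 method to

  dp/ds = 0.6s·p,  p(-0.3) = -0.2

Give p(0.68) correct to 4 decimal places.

RK4: k1 = f(s_n, p_n); k2 = f(s_n + h/2, p_n + (h/2)·k1); k3 = f(s_n + h/2, p_n + (h/2)·k2); k4 = f(s_n + h, p_n + h·k3); p_{n+1} = p_n + (h/6)·(k1 + 2k2 + 2k3 + k4).
s=-0.300000, p=-0.200000:
  k1 = f(-0.300000, -0.200000) = 0.036000
  k2 = f(-0.055000, -0.191180) = 0.006309
  k3 = f(-0.055000, -0.198454) = 0.006549
  k4 = f(0.190000, -0.196791) = -0.022434
  p ← -0.200000 + (0.49/6)·(k1 + 2k2 + 2k3 + k4) = -0.196792
s=0.190000, p=-0.196792:
  k1 = f(0.190000, -0.196792) = -0.022434
  k2 = f(0.435000, -0.202288) = -0.052797
  k3 = f(0.435000, -0.209727) = -0.054739
  k4 = f(0.680000, -0.223614) = -0.091235
  p ← -0.196792 + (0.49/6)·(k1 + 2k2 + 2k3 + k4) = -0.223639
p(0.68) ≈ -0.2236

-0.2236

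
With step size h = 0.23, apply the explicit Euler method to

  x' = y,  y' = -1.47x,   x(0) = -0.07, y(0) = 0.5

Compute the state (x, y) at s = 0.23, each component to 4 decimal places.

0.0450, 0.5237

Euler on (x,y): x_{n+1} = x_n + h·x', y_{n+1} = y_n + h·y'.
0.000000: (-0.070000, 0.500000); f=(0.500000, 0.102900) → (0.045000, 0.523667)
(x(0.23), y(0.23)) ≈ (0.0450, 0.5237)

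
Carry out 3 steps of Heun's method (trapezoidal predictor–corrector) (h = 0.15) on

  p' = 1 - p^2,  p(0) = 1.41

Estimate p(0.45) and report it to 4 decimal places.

1.1526

Heun: k1 = f(t_n, p_n); k2 = f(t_n + h, p_n + h·k1); p_{n+1} = p_n + (h/2)·(k1 + k2).
t=0.000000, p=1.410000:
  k1 = f(0.000000, 1.410000) = -0.988100
  k2 = f(0.150000, 1.261785) = -0.592101
  p ← 1.410000 + (0.15/2)·(-0.988100 + (-0.592101)) = 1.291485
t=0.150000, p=1.291485:
  k1 = f(0.150000, 1.291485) = -0.667933
  k2 = f(0.300000, 1.191295) = -0.419184
  p ← 1.291485 + (0.15/2)·(-0.667933 + (-0.419184)) = 1.209951
t=0.300000, p=1.209951:
  k1 = f(0.300000, 1.209951) = -0.463982
  k2 = f(0.450000, 1.140354) = -0.300407
  p ← 1.209951 + (0.15/2)·(-0.463982 + (-0.300407)) = 1.152622
p(0.45) ≈ 1.1526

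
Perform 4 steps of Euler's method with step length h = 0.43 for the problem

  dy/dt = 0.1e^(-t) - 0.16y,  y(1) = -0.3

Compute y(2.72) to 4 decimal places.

-0.1933

Euler: y_{n+1} = y_n + h·f(t_n, y_n).
t=1.000000, y=-0.300000: f=0.084788 → y ← -0.300000 + 0.43·0.084788 = -0.263541
t=1.430000, y=-0.263541: f=0.066097 → y ← -0.263541 + 0.43·0.066097 = -0.235119
t=1.860000, y=-0.235119: f=0.053186 → y ← -0.235119 + 0.43·0.053186 = -0.212249
t=2.290000, y=-0.212249: f=0.044087 → y ← -0.212249 + 0.43·0.044087 = -0.193292
y(2.72) ≈ -0.1933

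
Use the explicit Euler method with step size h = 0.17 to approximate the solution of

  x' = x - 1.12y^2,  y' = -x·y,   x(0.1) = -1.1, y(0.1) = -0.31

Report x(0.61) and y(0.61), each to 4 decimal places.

Euler on (x,y): x_{n+1} = x_n + h·x', y_{n+1} = y_n + h·y'.
0.100000: (-1.100000, -0.310000); f=(-1.207632, -0.341000) → (-1.305297, -0.367970)
0.270000: (-1.305297, -0.367970); f=(-1.456948, -0.480310) → (-1.552979, -0.449623)
0.440000: (-1.552979, -0.449623); f=(-1.779398, -0.698254) → (-1.855476, -0.568326)
(x(0.61), y(0.61)) ≈ (-1.8555, -0.5683)

-1.8555, -0.5683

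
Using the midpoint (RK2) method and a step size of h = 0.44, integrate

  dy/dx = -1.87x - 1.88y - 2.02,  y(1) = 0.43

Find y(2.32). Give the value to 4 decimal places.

-2.5841

Midpoint: k1 = f(x_n, y_n); k2 = f(x_n + h/2, y_n + (h/2)·k1); y_{n+1} = y_n + h·k2.
x=1.000000, y=0.430000:
  k1 = f(1.000000, 0.430000) = -4.698400
  k2 = f(1.220000, -0.603648) = -3.166542
  y ← 0.430000 + 0.44·(-3.166542) = -0.963278
x=1.440000, y=-0.963278:
  k1 = f(1.440000, -0.963278) = -2.901837
  k2 = f(1.660000, -1.601682) = -2.113037
  y ← -0.963278 + 0.44·(-2.113037) = -1.893015
x=1.880000, y=-1.893015:
  k1 = f(1.880000, -1.893015) = -1.976732
  k2 = f(2.100000, -2.327896) = -1.570556
  y ← -1.893015 + 0.44·(-1.570556) = -2.584059
y(2.32) ≈ -2.5841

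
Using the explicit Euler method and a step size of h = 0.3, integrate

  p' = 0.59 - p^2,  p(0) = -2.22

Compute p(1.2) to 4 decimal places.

-165.0619

Euler: p_{n+1} = p_n + h·f(t_n, p_n).
t=0.000000, p=-2.220000: f=-4.338400 → p ← -2.220000 + 0.3·(-4.338400) = -3.521520
t=0.300000, p=-3.521520: f=-11.811103 → p ← -3.521520 + 0.3·(-11.811103) = -7.064851
t=0.600000, p=-7.064851: f=-49.322119 → p ← -7.064851 + 0.3·(-49.322119) = -21.861487
t=0.900000, p=-21.861487: f=-477.334594 → p ← -21.861487 + 0.3·(-477.334594) = -165.061865
p(1.2) ≈ -165.0619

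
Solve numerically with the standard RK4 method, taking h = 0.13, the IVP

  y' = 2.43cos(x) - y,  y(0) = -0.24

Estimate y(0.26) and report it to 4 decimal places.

RK4: k1 = f(x_n, y_n); k2 = f(x_n + h/2, y_n + (h/2)·k1); k3 = f(x_n + h/2, y_n + (h/2)·k2); k4 = f(x_n + h, y_n + h·k3); y_{n+1} = y_n + (h/6)·(k1 + 2k2 + 2k3 + k4).
x=0.000000, y=-0.240000:
  k1 = f(0.000000, -0.240000) = 2.670000
  k2 = f(0.065000, -0.066450) = 2.491318
  k3 = f(0.065000, -0.078064) = 2.502933
  k4 = f(0.130000, 0.085381) = 2.324114
  y ← -0.240000 + (0.13/6)·(k1 + 2k2 + 2k3 + k4) = 0.084623
x=0.130000, y=0.084623:
  k1 = f(0.130000, 0.084623) = 2.324872
  k2 = f(0.195000, 0.235740) = 2.148206
  k3 = f(0.195000, 0.224257) = 2.159689
  k4 = f(0.260000, 0.365383) = 1.982945
  y ← 0.084623 + (0.13/6)·(k1 + 2k2 + 2k3 + k4) = 0.364635
y(0.26) ≈ 0.3646

0.3646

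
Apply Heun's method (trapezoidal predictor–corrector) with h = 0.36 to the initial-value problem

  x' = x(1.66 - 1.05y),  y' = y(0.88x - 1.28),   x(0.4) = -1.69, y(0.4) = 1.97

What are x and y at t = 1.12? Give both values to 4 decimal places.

Heun on (x,y): k1 = f(t_n, state_n); k2 = f(t_n + h, state_n + h·k1); state_{n+1} = state_n + (h/2)·(k1 + k2).
0.400000: (-1.690000, 1.970000)
  k1 = (0.690365, -5.451384)
  predictor → (-1.441469, 0.007502)
  k2 = (-2.381484, -0.019118)
  → (-1.994401, 0.985310)
0.760000: (-1.994401, 0.985310)
  k1 = (-1.247348, -2.990487)
  predictor → (-2.443447, -0.091266)
  k2 = (-4.290274, 0.313062)
  → (-2.991173, 0.503373)
(x(1.12), y(1.12)) ≈ (-2.9912, 0.5034)

-2.9912, 0.5034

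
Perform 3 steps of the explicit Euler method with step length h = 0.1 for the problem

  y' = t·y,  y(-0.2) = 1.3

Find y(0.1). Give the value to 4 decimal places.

Euler: y_{n+1} = y_n + h·f(t_n, y_n).
t=-0.200000, y=1.300000: f=-0.260000 → y ← 1.300000 + 0.1·(-0.260000) = 1.274000
t=-0.100000, y=1.274000: f=-0.127400 → y ← 1.274000 + 0.1·(-0.127400) = 1.261260
t=0.000000, y=1.261260: f=0.000000 → y ← 1.261260 + 0.1·0.000000 = 1.261260
y(0.1) ≈ 1.2613

1.2613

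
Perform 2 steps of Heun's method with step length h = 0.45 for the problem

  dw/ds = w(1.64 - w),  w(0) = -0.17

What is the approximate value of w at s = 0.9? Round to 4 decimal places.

-0.9223

Heun: k1 = f(s_n, w_n); k2 = f(s_n + h, w_n + h·k1); w_{n+1} = w_n + (h/2)·(k1 + k2).
s=0.000000, w=-0.170000:
  k1 = f(0.000000, -0.170000) = -0.307700
  k2 = f(0.450000, -0.308465) = -0.601033
  w ← -0.170000 + (0.45/2)·(-0.307700 + (-0.601033)) = -0.374465
s=0.450000, w=-0.374465:
  k1 = f(0.450000, -0.374465) = -0.754347
  k2 = f(0.900000, -0.713921) = -1.680513
  w ← -0.374465 + (0.45/2)·(-0.754347 + (-1.680513)) = -0.922308
w(0.9) ≈ -0.9223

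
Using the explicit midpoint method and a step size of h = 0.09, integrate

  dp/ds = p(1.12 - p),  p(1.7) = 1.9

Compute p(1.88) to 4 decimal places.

Midpoint: k1 = f(s_n, p_n); k2 = f(s_n + h/2, p_n + (h/2)·k1); p_{n+1} = p_n + h·k2.
s=1.700000, p=1.900000:
  k1 = f(1.700000, 1.900000) = -1.482000
  k2 = f(1.745000, 1.833310) = -1.307718
  p ← 1.900000 + 0.09·(-1.307718) = 1.782305
s=1.790000, p=1.782305:
  k1 = f(1.790000, 1.782305) = -1.180430
  k2 = f(1.835000, 1.729186) = -1.053396
  p ← 1.782305 + 0.09·(-1.053396) = 1.687500
p(1.88) ≈ 1.6875

1.6875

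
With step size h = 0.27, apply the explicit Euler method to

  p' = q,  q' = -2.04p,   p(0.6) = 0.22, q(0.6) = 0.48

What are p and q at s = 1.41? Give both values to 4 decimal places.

0.4914, -0.0797

Euler on (p,q): p_{n+1} = p_n + h·p', q_{n+1} = q_n + h·q'.
0.600000: (0.220000, 0.480000); f=(0.480000, -0.448800) → (0.349600, 0.358824)
0.870000: (0.349600, 0.358824); f=(0.358824, -0.713184) → (0.446482, 0.166264)
1.140000: (0.446482, 0.166264); f=(0.166264, -0.910824) → (0.491374, -0.079658)
(p(1.41), q(1.41)) ≈ (0.4914, -0.0797)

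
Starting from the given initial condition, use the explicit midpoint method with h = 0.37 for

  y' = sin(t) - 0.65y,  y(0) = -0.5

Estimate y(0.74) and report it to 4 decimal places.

-0.0783

Midpoint: k1 = f(t_n, y_n); k2 = f(t_n + h/2, y_n + (h/2)·k1); y_{n+1} = y_n + h·k2.
t=0.000000, y=-0.500000:
  k1 = f(0.000000, -0.500000) = 0.325000
  k2 = f(0.185000, -0.439875) = 0.469865
  y ← -0.500000 + 0.37·0.469865 = -0.326150
t=0.370000, y=-0.326150:
  k1 = f(0.370000, -0.326150) = 0.573613
  k2 = f(0.555000, -0.220031) = 0.669964
  y ← -0.326150 + 0.37·0.669964 = -0.078263
y(0.74) ≈ -0.0783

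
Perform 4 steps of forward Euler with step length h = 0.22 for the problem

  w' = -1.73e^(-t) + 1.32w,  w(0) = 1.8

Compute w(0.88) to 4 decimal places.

3.1514

Euler: w_{n+1} = w_n + h·f(t_n, w_n).
t=0.000000, w=1.800000: f=0.646000 → w ← 1.800000 + 0.22·0.646000 = 1.942120
t=0.220000, w=1.942120: f=1.175241 → w ← 1.942120 + 0.22·1.175241 = 2.200673
t=0.440000, w=2.200673: f=1.790705 → w ← 2.200673 + 0.22·1.790705 = 2.594628
t=0.660000, w=2.594628: f=2.530756 → w ← 2.594628 + 0.22·2.530756 = 3.151395
w(0.88) ≈ 3.1514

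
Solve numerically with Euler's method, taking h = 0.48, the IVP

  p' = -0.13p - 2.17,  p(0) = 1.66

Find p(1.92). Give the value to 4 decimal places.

-2.5095

Euler: p_{n+1} = p_n + h·f(x_n, p_n).
x=0.000000, p=1.660000: f=-2.385800 → p ← 1.660000 + 0.48·(-2.385800) = 0.514816
x=0.480000, p=0.514816: f=-2.236926 → p ← 0.514816 + 0.48·(-2.236926) = -0.558909
x=0.960000, p=-0.558909: f=-2.097342 → p ← -0.558909 + 0.48·(-2.097342) = -1.565633
x=1.440000, p=-1.565633: f=-1.966468 → p ← -1.565633 + 0.48·(-1.966468) = -2.509537
p(1.92) ≈ -2.5095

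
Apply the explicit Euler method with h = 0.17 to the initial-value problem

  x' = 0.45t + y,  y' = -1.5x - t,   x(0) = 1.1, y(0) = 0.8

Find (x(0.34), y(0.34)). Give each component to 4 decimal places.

1.3373, 0.1754

Euler on (x,y): x_{n+1} = x_n + h·x', y_{n+1} = y_n + h·y'.
0.000000: (1.100000, 0.800000); f=(0.800000, -1.650000) → (1.236000, 0.519500)
0.170000: (1.236000, 0.519500); f=(0.596000, -2.024000) → (1.337320, 0.175420)
(x(0.34), y(0.34)) ≈ (1.3373, 0.1754)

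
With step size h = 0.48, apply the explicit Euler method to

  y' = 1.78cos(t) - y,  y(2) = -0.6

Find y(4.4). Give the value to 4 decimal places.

Euler: y_{n+1} = y_n + h·f(t_n, y_n).
t=2.000000, y=-0.600000: f=-0.140741 → y ← -0.600000 + 0.48·(-0.140741) = -0.667556
t=2.480000, y=-0.667556: f=-0.736890 → y ← -0.667556 + 0.48·(-0.736890) = -1.021263
t=2.960000, y=-1.021263: f=-0.729469 → y ← -1.021263 + 0.48·(-0.729469) = -1.371408
t=3.440000, y=-1.371408: f=-0.329926 → y ← -1.371408 + 0.48·(-0.329926) = -1.529773
t=3.920000, y=-1.529773: f=0.262355 → y ← -1.529773 + 0.48·0.262355 = -1.403843
y(4.4) ≈ -1.4038

-1.4038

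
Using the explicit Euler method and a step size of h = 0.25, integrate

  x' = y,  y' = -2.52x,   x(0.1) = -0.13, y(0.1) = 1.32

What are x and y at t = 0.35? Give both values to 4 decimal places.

0.2000, 1.4019

Euler on (x,y): x_{n+1} = x_n + h·x', y_{n+1} = y_n + h·y'.
0.100000: (-0.130000, 1.320000); f=(1.320000, 0.327600) → (0.200000, 1.401900)
(x(0.35), y(0.35)) ≈ (0.2000, 1.4019)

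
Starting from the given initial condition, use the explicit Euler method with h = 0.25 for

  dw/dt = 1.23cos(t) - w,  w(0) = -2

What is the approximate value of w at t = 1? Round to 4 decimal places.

Euler: w_{n+1} = w_n + h·f(t_n, w_n).
t=0.000000, w=-2.000000: f=3.230000 → w ← -2.000000 + 0.25·3.230000 = -1.192500
t=0.250000, w=-1.192500: f=2.384262 → w ← -1.192500 + 0.25·2.384262 = -0.596434
t=0.500000, w=-0.596434: f=1.675861 → w ← -0.596434 + 0.25·1.675861 = -0.177469
t=0.750000, w=-0.177469: f=1.077446 → w ← -0.177469 + 0.25·1.077446 = 0.091892
w(1) ≈ 0.0919

0.0919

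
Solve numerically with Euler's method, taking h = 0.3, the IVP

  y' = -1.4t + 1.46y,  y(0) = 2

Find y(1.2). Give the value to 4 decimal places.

Euler: y_{n+1} = y_n + h·f(t_n, y_n).
t=0.000000, y=2.000000: f=2.920000 → y ← 2.000000 + 0.3·2.920000 = 2.876000
t=0.300000, y=2.876000: f=3.778960 → y ← 2.876000 + 0.3·3.778960 = 4.009688
t=0.600000, y=4.009688: f=5.014144 → y ← 4.009688 + 0.3·5.014144 = 5.513931
t=0.900000, y=5.513931: f=6.790340 → y ← 5.513931 + 0.3·6.790340 = 7.551033
y(1.2) ≈ 7.5510

7.5510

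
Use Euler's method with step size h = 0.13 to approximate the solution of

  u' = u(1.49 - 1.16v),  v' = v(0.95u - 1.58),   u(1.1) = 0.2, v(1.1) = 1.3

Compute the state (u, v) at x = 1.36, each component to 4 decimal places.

Euler on (u,v): u_{n+1} = u_n + h·u', v_{n+1} = v_n + h·v'.
1.100000: (0.200000, 1.300000); f=(-0.003600, -1.807000) → (0.199532, 1.065090)
1.230000: (0.199532, 1.065090); f=(0.050780, -1.480949) → (0.206133, 0.872567)
(u(1.36), v(1.36)) ≈ (0.2061, 0.8726)

0.2061, 0.8726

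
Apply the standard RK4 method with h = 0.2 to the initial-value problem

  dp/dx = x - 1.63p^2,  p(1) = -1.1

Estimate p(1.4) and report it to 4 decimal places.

RK4: k1 = f(x_n, p_n); k2 = f(x_n + h/2, p_n + (h/2)·k1); k3 = f(x_n + h/2, p_n + (h/2)·k2); k4 = f(x_n + h, p_n + h·k3); p_{n+1} = p_n + (h/6)·(k1 + 2k2 + 2k3 + k4).
x=1.000000, p=-1.100000:
  k1 = f(1.000000, -1.100000) = -0.972300
  k2 = f(1.100000, -1.197230) = -1.236376
  k3 = f(1.100000, -1.223638) = -1.340581
  k4 = f(1.200000, -1.368116) = -1.850939
  p ← -1.100000 + (0.2/6)·(k1 + 2k2 + 2k3 + k4) = -1.365905
x=1.200000, p=-1.365905:
  k1 = f(1.200000, -1.365905) = -1.841086
  k2 = f(1.300000, -1.550014) = -2.616144
  k3 = f(1.300000, -1.627520) = -3.017577
  k4 = f(1.400000, -1.969420) = -4.922146
  p ← -1.365905 + (0.2/6)·(k1 + 2k2 + 2k3 + k4) = -1.966928
p(1.4) ≈ -1.9669

-1.9669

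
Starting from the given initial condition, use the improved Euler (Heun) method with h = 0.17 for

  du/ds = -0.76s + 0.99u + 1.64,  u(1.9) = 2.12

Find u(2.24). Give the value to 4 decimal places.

Heun: k1 = f(s_n, u_n); k2 = f(s_n + h, u_n + h·k1); u_{n+1} = u_n + (h/2)·(k1 + k2).
s=1.900000, u=2.120000:
  k1 = f(1.900000, 2.120000) = 2.294800
  k2 = f(2.070000, 2.510116) = 2.551815
  u ← 2.120000 + (0.17/2)·(2.294800 + 2.551815) = 2.531962
s=2.070000, u=2.531962:
  k1 = f(2.070000, 2.531962) = 2.573443
  k2 = f(2.240000, 2.969448) = 2.877353
  u ← 2.531962 + (0.17/2)·(2.573443 + 2.877353) = 2.995280
u(2.24) ≈ 2.9953

2.9953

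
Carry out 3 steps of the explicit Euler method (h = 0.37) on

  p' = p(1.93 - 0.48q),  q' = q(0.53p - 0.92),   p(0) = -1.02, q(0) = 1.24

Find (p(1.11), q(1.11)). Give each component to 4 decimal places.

-4.1229, 0.0365

Euler on (p,q): p_{n+1} = p_n + h·p', q_{n+1} = q_n + h·q'.
0.000000: (-1.020000, 1.240000); f=(-1.361496, -1.811144) → (-1.523754, 0.569877)
0.370000: (-1.523754, 0.569877); f=(-2.524035, -0.984513) → (-2.457647, 0.205607)
0.740000: (-2.457647, 0.205607); f=(-4.500710, -0.456972) → (-4.122909, 0.036527)
(p(1.11), q(1.11)) ≈ (-4.1229, 0.0365)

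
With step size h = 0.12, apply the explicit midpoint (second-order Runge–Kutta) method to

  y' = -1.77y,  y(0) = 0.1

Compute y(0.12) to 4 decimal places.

0.0810

Midpoint: k1 = f(x_n, y_n); k2 = f(x_n + h/2, y_n + (h/2)·k1); y_{n+1} = y_n + h·k2.
x=0.000000, y=0.100000:
  k1 = f(0.000000, 0.100000) = -0.177000
  k2 = f(0.060000, 0.089380) = -0.158203
  y ← 0.100000 + 0.12·(-0.158203) = 0.081016
y(0.12) ≈ 0.0810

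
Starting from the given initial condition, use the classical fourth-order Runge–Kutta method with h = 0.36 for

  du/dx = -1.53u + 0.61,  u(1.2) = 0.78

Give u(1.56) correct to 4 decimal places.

RK4: k1 = f(x_n, u_n); k2 = f(x_n + h/2, u_n + (h/2)·k1); k3 = f(x_n + h/2, u_n + (h/2)·k2); k4 = f(x_n + h, u_n + h·k3); u_{n+1} = u_n + (h/6)·(k1 + 2k2 + 2k3 + k4).
x=1.200000, u=0.780000:
  k1 = f(1.200000, 0.780000) = -0.583400
  k2 = f(1.380000, 0.674988) = -0.422732
  k3 = f(1.380000, 0.703908) = -0.466980
  k4 = f(1.560000, 0.611887) = -0.326188
  u ← 0.780000 + (0.36/6)·(k1 + 2k2 + 2k3 + k4) = 0.618659
u(1.56) ≈ 0.6187

0.6187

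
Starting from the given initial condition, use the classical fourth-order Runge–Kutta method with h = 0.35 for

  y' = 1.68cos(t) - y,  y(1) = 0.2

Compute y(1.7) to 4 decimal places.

RK4: k1 = f(t_n, y_n); k2 = f(t_n + h/2, y_n + (h/2)·k1); k3 = f(t_n + h/2, y_n + (h/2)·k2); k4 = f(t_n + h, y_n + h·k3); y_{n+1} = y_n + (h/6)·(k1 + 2k2 + 2k3 + k4).
t=1.000000, y=0.200000:
  k1 = f(1.000000, 0.200000) = 0.707708
  k2 = f(1.175000, 0.323849) = 0.323863
  k3 = f(1.175000, 0.256676) = 0.391036
  k4 = f(1.350000, 0.336863) = 0.031069
  y ← 0.200000 + (0.35/6)·(k1 + 2k2 + 2k3 + k4) = 0.326500
t=1.350000, y=0.326500:
  k1 = f(1.350000, 0.326500) = 0.041431
  k2 = f(1.525000, 0.333751) = -0.256840
  k3 = f(1.525000, 0.281553) = -0.204642
  k4 = f(1.700000, 0.254875) = -0.471334
  y ← 0.326500 + (0.35/6)·(k1 + 2k2 + 2k3 + k4) = 0.247583
y(1.7) ≈ 0.2476

0.2476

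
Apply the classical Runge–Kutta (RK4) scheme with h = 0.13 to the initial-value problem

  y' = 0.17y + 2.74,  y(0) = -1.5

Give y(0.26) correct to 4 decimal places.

RK4: k1 = f(x_n, y_n); k2 = f(x_n + h/2, y_n + (h/2)·k1); k3 = f(x_n + h/2, y_n + (h/2)·k2); k4 = f(x_n + h, y_n + h·k3); y_{n+1} = y_n + (h/6)·(k1 + 2k2 + 2k3 + k4).
x=0.000000, y=-1.500000:
  k1 = f(0.000000, -1.500000) = 2.485000
  k2 = f(0.065000, -1.338475) = 2.512459
  k3 = f(0.065000, -1.336690) = 2.512763
  k4 = f(0.130000, -1.173341) = 2.540532
  y ← -1.500000 + (0.13/6)·(k1 + 2k2 + 2k3 + k4) = -1.173354
x=0.130000, y=-1.173354:
  k1 = f(0.130000, -1.173354) = 2.540530
  k2 = f(0.195000, -1.008219) = 2.568603
  k3 = f(0.195000, -1.006395) = 2.568913
  k4 = f(0.260000, -0.839395) = 2.597303
  y ← -1.173354 + (0.13/6)·(k1 + 2k2 + 2k3 + k4) = -0.839408
y(0.26) ≈ -0.8394

-0.8394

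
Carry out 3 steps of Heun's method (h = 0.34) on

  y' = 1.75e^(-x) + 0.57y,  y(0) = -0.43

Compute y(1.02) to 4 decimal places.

0.8434

Heun: k1 = f(x_n, y_n); k2 = f(x_n + h, y_n + h·k1); y_{n+1} = y_n + (h/2)·(k1 + k2).
x=0.000000, y=-0.430000:
  k1 = f(0.000000, -0.430000) = 1.504900
  k2 = f(0.340000, 0.081666) = 1.292148
  y ← -0.430000 + (0.34/2)·(1.504900 + 1.292148) = 0.045498
x=0.340000, y=0.045498:
  k1 = f(0.340000, 0.045498) = 1.271532
  k2 = f(0.680000, 0.477819) = 1.158937
  y ← 0.045498 + (0.34/2)·(1.271532 + 1.158937) = 0.458678
x=0.680000, y=0.458678:
  k1 = f(0.680000, 0.458678) = 1.148026
  k2 = f(1.020000, 0.849007) = 1.114975
  y ← 0.458678 + (0.34/2)·(1.148026 + 1.114975) = 0.843388
y(1.02) ≈ 0.8434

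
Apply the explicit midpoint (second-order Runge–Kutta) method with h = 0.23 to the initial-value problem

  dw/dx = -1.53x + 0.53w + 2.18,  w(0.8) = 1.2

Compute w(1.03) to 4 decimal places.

Midpoint: k1 = f(x_n, w_n); k2 = f(x_n + h/2, w_n + (h/2)·k1); w_{n+1} = w_n + h·k2.
x=0.800000, w=1.200000:
  k1 = f(0.800000, 1.200000) = 1.592000
  k2 = f(0.915000, 1.383080) = 1.513082
  w ← 1.200000 + 0.23·1.513082 = 1.548009
w(1.03) ≈ 1.5480

1.5480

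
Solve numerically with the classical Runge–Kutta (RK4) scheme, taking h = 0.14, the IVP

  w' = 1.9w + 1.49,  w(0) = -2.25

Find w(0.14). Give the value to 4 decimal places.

RK4: k1 = f(t_n, w_n); k2 = f(t_n + h/2, w_n + (h/2)·k1); k3 = f(t_n + h/2, w_n + (h/2)·k2); k4 = f(t_n + h, w_n + h·k3); w_{n+1} = w_n + (h/6)·(k1 + 2k2 + 2k3 + k4).
t=0.000000, w=-2.250000:
  k1 = f(0.000000, -2.250000) = -2.785000
  k2 = f(0.070000, -2.444950) = -3.155405
  k3 = f(0.070000, -2.470878) = -3.204669
  k4 = f(0.140000, -2.698654) = -3.637442
  w ← -2.250000 + (0.14/6)·(k1 + 2k2 + 2k3 + k4) = -2.696660
w(0.14) ≈ -2.6967

-2.6967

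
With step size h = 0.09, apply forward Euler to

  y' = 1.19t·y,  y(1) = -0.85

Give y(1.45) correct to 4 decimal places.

Euler: y_{n+1} = y_n + h·f(t_n, y_n).
t=1.000000, y=-0.850000: f=-1.011500 → y ← -0.850000 + 0.09·(-1.011500) = -0.941035
t=1.090000, y=-0.941035: f=-1.220616 → y ← -0.941035 + 0.09·(-1.220616) = -1.050890
t=1.180000, y=-1.050890: f=-1.475660 → y ← -1.050890 + 0.09·(-1.475660) = -1.183700
t=1.270000, y=-1.183700: f=-1.788926 → y ← -1.183700 + 0.09·(-1.788926) = -1.344703
t=1.360000, y=-1.344703: f=-2.176268 → y ← -1.344703 + 0.09·(-2.176268) = -1.540567
y(1.45) ≈ -1.5406

-1.5406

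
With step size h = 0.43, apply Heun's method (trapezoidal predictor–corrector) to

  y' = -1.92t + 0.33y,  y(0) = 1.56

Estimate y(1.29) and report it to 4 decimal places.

0.5689

Heun: k1 = f(t_n, y_n); k2 = f(t_n + h, y_n + h·k1); y_{n+1} = y_n + (h/2)·(k1 + k2).
t=0.000000, y=1.560000:
  k1 = f(0.000000, 1.560000) = 0.514800
  k2 = f(0.430000, 1.781364) = -0.237750
  y ← 1.560000 + (0.43/2)·(0.514800 + (-0.237750)) = 1.619566
t=0.430000, y=1.619566:
  k1 = f(0.430000, 1.619566) = -0.291143
  k2 = f(0.860000, 1.494374) = -1.158057
  y ← 1.619566 + (0.43/2)·(-0.291143 + (-1.158057)) = 1.307988
t=0.860000, y=1.307988:
  k1 = f(0.860000, 1.307988) = -1.219564
  k2 = f(1.290000, 0.783575) = -2.218220
  y ← 1.307988 + (0.43/2)·(-1.219564 + (-2.218220)) = 0.568864
y(1.29) ≈ 0.5689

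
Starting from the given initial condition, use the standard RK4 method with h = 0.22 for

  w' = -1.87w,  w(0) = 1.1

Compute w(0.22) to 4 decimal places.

RK4: k1 = f(x_n, w_n); k2 = f(x_n + h/2, w_n + (h/2)·k1); k3 = f(x_n + h/2, w_n + (h/2)·k2); k4 = f(x_n + h, w_n + h·k3); w_{n+1} = w_n + (h/6)·(k1 + 2k2 + 2k3 + k4).
x=0.000000, w=1.100000:
  k1 = f(0.000000, 1.100000) = -2.057000
  k2 = f(0.110000, 0.873730) = -1.633875
  k3 = f(0.110000, 0.920274) = -1.720912
  k4 = f(0.220000, 0.721399) = -1.349017
  w ← 1.100000 + (0.22/6)·(k1 + 2k2 + 2k3 + k4) = 0.729095
w(0.22) ≈ 0.7291

0.7291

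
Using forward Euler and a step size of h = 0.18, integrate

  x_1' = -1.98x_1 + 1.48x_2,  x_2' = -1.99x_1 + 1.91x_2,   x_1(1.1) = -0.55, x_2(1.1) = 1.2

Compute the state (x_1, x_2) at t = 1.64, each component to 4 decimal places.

0.9471, 3.1195

Euler on (x_1,x_2): x_1_{n+1} = x_1_n + h·x_1', x_2_{n+1} = x_2_n + h·x_2'.
1.100000: (-0.550000, 1.200000); f=(2.865000, 3.386500) → (-0.034300, 1.809570)
1.280000: (-0.034300, 1.809570); f=(2.746078, 3.524536) → (0.459994, 2.443986)
1.460000: (0.459994, 2.443986); f=(2.706312, 3.752626) → (0.947130, 3.119459)
(x_1(1.64), x_2(1.64)) ≈ (0.9471, 3.1195)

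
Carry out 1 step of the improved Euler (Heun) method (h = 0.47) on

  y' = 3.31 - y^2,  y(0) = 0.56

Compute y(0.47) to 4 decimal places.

Heun: k1 = f(t_n, y_n); k2 = f(t_n + h, y_n + h·k1); y_{n+1} = y_n + (h/2)·(k1 + k2).
t=0.000000, y=0.560000:
  k1 = f(0.000000, 0.560000) = 2.996400
  k2 = f(0.470000, 1.968308) = -0.564236
  y ← 0.560000 + (0.47/2)·(2.996400 + (-0.564236)) = 1.131558
y(0.47) ≈ 1.1316

1.1316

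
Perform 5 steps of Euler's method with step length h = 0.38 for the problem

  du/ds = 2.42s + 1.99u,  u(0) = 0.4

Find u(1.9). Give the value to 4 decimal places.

Euler: u_{n+1} = u_n + h·f(s_n, u_n).
s=0.000000, u=0.400000: f=0.796000 → u ← 0.400000 + 0.38·0.796000 = 0.702480
s=0.380000, u=0.702480: f=2.317535 → u ← 0.702480 + 0.38·2.317535 = 1.583143
s=0.760000, u=1.583143: f=4.989655 → u ← 1.583143 + 0.38·4.989655 = 3.479212
s=1.140000, u=3.479212: f=9.682433 → u ← 3.479212 + 0.38·9.682433 = 7.158537
s=1.520000, u=7.158537: f=17.923888 → u ← 7.158537 + 0.38·17.923888 = 13.969614
u(1.9) ≈ 13.9696

13.9696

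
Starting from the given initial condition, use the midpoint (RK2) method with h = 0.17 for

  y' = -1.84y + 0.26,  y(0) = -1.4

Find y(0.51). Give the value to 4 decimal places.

Midpoint: k1 = f(t_n, y_n); k2 = f(t_n + h/2, y_n + (h/2)·k1); y_{n+1} = y_n + h·k2.
t=0.000000, y=-1.400000:
  k1 = f(0.000000, -1.400000) = 2.836000
  k2 = f(0.085000, -1.158940) = 2.392450
  y ← -1.400000 + 0.17·2.392450 = -0.993284
t=0.170000, y=-0.993284:
  k1 = f(0.170000, -0.993284) = 2.087642
  k2 = f(0.255000, -0.815834) = 1.761135
  y ← -0.993284 + 0.17·1.761135 = -0.693891
t=0.340000, y=-0.693891:
  k1 = f(0.340000, -0.693891) = 1.536759
  k2 = f(0.425000, -0.563266) = 1.296410
  y ← -0.693891 + 0.17·1.296410 = -0.473501
y(0.51) ≈ -0.4735

-0.4735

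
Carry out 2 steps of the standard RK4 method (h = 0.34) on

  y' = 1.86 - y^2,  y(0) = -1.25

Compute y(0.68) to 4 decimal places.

-0.7717

RK4: k1 = f(t_n, y_n); k2 = f(t_n + h/2, y_n + (h/2)·k1); k3 = f(t_n + h/2, y_n + (h/2)·k2); k4 = f(t_n + h, y_n + h·k3); y_{n+1} = y_n + (h/6)·(k1 + 2k2 + 2k3 + k4).
t=0.000000, y=-1.250000:
  k1 = f(0.000000, -1.250000) = 0.297500
  k2 = f(0.170000, -1.199425) = 0.421380
  k3 = f(0.170000, -1.178365) = 0.471455
  k4 = f(0.340000, -1.089705) = 0.672542
  y ← -1.250000 + (0.34/6)·(k1 + 2k2 + 2k3 + k4) = -1.093843
t=0.340000, y=-1.093843:
  k1 = f(0.340000, -1.093843) = 0.663507
  k2 = f(0.510000, -0.981047) = 0.897547
  k3 = f(0.510000, -0.941260) = 0.974030
  k4 = f(0.680000, -0.762673) = 1.278330
  y ← -1.093843 + (0.34/6)·(k1 + 2k2 + 2k3 + k4) = -0.771694
y(0.68) ≈ -0.7717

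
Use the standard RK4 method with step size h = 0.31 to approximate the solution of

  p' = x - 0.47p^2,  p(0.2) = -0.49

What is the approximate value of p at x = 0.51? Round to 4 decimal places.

RK4: k1 = f(x_n, p_n); k2 = f(x_n + h/2, p_n + (h/2)·k1); k3 = f(x_n + h/2, p_n + (h/2)·k2); k4 = f(x_n + h, p_n + h·k3); p_{n+1} = p_n + (h/6)·(k1 + 2k2 + 2k3 + k4).
x=0.200000, p=-0.490000:
  k1 = f(0.200000, -0.490000) = 0.087153
  k2 = f(0.355000, -0.476491) = 0.248289
  k3 = f(0.355000, -0.451515) = 0.259183
  k4 = f(0.510000, -0.409653) = 0.431127
  p ← -0.490000 + (0.31/6)·(k1 + 2k2 + 2k3 + k4) = -0.410783
p(0.51) ≈ -0.4108

-0.4108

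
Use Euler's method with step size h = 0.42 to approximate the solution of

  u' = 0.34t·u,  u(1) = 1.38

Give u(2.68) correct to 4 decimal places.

3.1683

Euler: u_{n+1} = u_n + h·f(t_n, u_n).
t=1.000000, u=1.380000: f=0.469200 → u ← 1.380000 + 0.42·0.469200 = 1.577064
t=1.420000, u=1.577064: f=0.761406 → u ← 1.577064 + 0.42·0.761406 = 1.896855
t=1.840000, u=1.896855: f=1.186672 → u ← 1.896855 + 0.42·1.186672 = 2.395257
t=2.260000, u=2.395257: f=1.840516 → u ← 2.395257 + 0.42·1.840516 = 3.168274
u(2.68) ≈ 3.1683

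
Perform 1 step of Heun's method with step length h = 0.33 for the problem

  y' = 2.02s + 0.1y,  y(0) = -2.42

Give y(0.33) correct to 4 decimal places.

Heun: k1 = f(s_n, y_n); k2 = f(s_n + h, y_n + h·k1); y_{n+1} = y_n + (h/2)·(k1 + k2).
s=0.000000, y=-2.420000:
  k1 = f(0.000000, -2.420000) = -0.242000
  k2 = f(0.330000, -2.499860) = 0.416614
  y ← -2.420000 + (0.33/2)·(-0.242000 + 0.416614) = -2.391189
y(0.33) ≈ -2.3912

-2.3912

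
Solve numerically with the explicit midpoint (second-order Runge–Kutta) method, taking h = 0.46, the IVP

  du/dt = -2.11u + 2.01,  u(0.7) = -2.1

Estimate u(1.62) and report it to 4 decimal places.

Midpoint: k1 = f(t_n, u_n); k2 = f(t_n + h/2, u_n + (h/2)·k1); u_{n+1} = u_n + h·k2.
t=0.700000, u=-2.100000:
  k1 = f(0.700000, -2.100000) = 6.441000
  k2 = f(0.930000, -0.618570) = 3.315183
  u ← -2.100000 + 0.46·3.315183 = -0.575016
t=1.160000, u=-0.575016:
  k1 = f(1.160000, -0.575016) = 3.223284
  k2 = f(1.390000, 0.166339) = 1.659024
  u ← -0.575016 + 0.46·1.659024 = 0.188135
u(1.62) ≈ 0.1881

0.1881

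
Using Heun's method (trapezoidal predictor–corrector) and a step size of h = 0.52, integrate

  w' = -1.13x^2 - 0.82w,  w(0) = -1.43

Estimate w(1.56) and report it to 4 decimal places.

-1.5934

Heun: k1 = f(x_n, w_n); k2 = f(x_n + h, w_n + h·k1); w_{n+1} = w_n + (h/2)·(k1 + k2).
x=0.000000, w=-1.430000:
  k1 = f(0.000000, -1.430000) = 1.172600
  k2 = f(0.520000, -0.820248) = 0.367051
  w ← -1.430000 + (0.52/2)·(1.172600 + 0.367051) = -1.029691
x=0.520000, w=-1.029691:
  k1 = f(0.520000, -1.029691) = 0.538794
  k2 = f(1.040000, -0.749518) = -0.607604
  w ← -1.029691 + (0.52/2)·(0.538794 + (-0.607604)) = -1.047581
x=1.040000, w=-1.047581:
  k1 = f(1.040000, -1.047581) = -0.363192
  k2 = f(1.560000, -1.236441) = -1.736087
  w ← -1.047581 + (0.52/2)·(-0.363192 + (-1.736087)) = -1.593393
w(1.56) ≈ -1.5934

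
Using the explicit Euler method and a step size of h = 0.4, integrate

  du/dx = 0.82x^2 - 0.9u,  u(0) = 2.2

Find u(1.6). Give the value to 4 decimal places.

0.9973

Euler: u_{n+1} = u_n + h·f(x_n, u_n).
x=0.000000, u=2.200000: f=-1.980000 → u ← 2.200000 + 0.4·(-1.980000) = 1.408000
x=0.400000, u=1.408000: f=-1.136000 → u ← 1.408000 + 0.4·(-1.136000) = 0.953600
x=0.800000, u=0.953600: f=-0.333440 → u ← 0.953600 + 0.4·(-0.333440) = 0.820224
x=1.200000, u=0.820224: f=0.442598 → u ← 0.820224 + 0.4·0.442598 = 0.997263
u(1.6) ≈ 0.9973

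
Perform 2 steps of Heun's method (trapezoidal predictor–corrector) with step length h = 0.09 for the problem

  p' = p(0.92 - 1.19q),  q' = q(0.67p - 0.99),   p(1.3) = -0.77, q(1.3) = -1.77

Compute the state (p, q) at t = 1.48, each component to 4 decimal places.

Heun on (p,q): k1 = f(t_n, state_n); k2 = f(t_n + h, state_n + h·k1); state_{n+1} = state_n + (h/2)·(k1 + k2).
1.300000: (-0.770000, -1.770000)
  k1 = (-2.330251, 2.665443)
  predictor → (-0.979723, -1.530110)
  k2 = (-2.685254, 2.519195)
  → (-0.995698, -1.536691)
1.390000: (-0.995698, -1.536691)
  k1 = (-2.736837, 2.546478)
  predictor → (-1.242013, -1.307508)
  k2 = (-3.075143, 2.382475)
  → (-1.257237, -1.314888)
(p(1.48), q(1.48)) ≈ (-1.2572, -1.3149)

-1.2572, -1.3149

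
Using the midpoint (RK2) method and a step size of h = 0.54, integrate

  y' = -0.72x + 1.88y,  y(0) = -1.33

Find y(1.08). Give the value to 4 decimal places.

Midpoint: k1 = f(x_n, y_n); k2 = f(x_n + h/2, y_n + (h/2)·k1); y_{n+1} = y_n + h·k2.
x=0.000000, y=-1.330000:
  k1 = f(0.000000, -1.330000) = -2.500400
  k2 = f(0.270000, -2.005108) = -3.964003
  y ← -1.330000 + 0.54·(-3.964003) = -3.470562
x=0.540000, y=-3.470562:
  k1 = f(0.540000, -3.470562) = -6.913456
  k2 = f(0.810000, -5.337195) = -10.617126
  y ← -3.470562 + 0.54·(-10.617126) = -9.203810
y(1.08) ≈ -9.2038

-9.2038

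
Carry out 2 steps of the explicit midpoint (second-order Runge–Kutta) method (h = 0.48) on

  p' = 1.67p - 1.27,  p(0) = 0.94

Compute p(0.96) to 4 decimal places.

1.5695

Midpoint: k1 = f(x_n, p_n); k2 = f(x_n + h/2, p_n + (h/2)·k1); p_{n+1} = p_n + h·k2.
x=0.000000, p=0.940000:
  k1 = f(0.000000, 0.940000) = 0.299800
  k2 = f(0.240000, 1.011952) = 0.419960
  p ← 0.940000 + 0.48·0.419960 = 1.141581
x=0.480000, p=1.141581:
  k1 = f(0.480000, 1.141581) = 0.636440
  k2 = f(0.720000, 1.294326) = 0.891525
  p ← 1.141581 + 0.48·0.891525 = 1.569513
p(0.96) ≈ 1.5695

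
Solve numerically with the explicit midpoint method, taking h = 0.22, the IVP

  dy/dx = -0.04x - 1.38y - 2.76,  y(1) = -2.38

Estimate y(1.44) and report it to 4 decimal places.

-2.2258

Midpoint: k1 = f(x_n, y_n); k2 = f(x_n + h/2, y_n + (h/2)·k1); y_{n+1} = y_n + h·k2.
x=1.000000, y=-2.380000:
  k1 = f(1.000000, -2.380000) = 0.484400
  k2 = f(1.110000, -2.326716) = 0.406468
  y ← -2.380000 + 0.22·0.406468 = -2.290577
x=1.220000, y=-2.290577:
  k1 = f(1.220000, -2.290577) = 0.352196
  k2 = f(1.330000, -2.251835) = 0.294333
  y ← -2.290577 + 0.22·0.294333 = -2.225824
y(1.44) ≈ -2.2258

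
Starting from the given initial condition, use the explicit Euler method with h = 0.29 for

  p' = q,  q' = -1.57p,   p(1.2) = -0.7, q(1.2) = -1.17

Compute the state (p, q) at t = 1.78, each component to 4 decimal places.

Euler on (p,q): p_{n+1} = p_n + h·p', q_{n+1} = q_n + h·q'.
1.200000: (-0.700000, -1.170000); f=(-1.170000, 1.099000) → (-1.039300, -0.851290)
1.490000: (-1.039300, -0.851290); f=(-0.851290, 1.631701) → (-1.286174, -0.378097)
(p(1.78), q(1.78)) ≈ (-1.2862, -0.3781)

-1.2862, -0.3781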